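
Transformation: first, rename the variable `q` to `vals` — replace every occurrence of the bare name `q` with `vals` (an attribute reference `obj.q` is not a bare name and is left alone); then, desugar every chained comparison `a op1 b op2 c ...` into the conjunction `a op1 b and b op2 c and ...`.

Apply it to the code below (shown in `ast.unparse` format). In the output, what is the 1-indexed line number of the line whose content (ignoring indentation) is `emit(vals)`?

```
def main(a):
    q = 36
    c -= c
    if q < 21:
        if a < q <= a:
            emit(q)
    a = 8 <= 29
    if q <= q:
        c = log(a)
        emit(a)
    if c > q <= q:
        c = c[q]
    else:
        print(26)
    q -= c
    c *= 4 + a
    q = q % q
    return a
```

6

Transformed code:
def main(a):
    vals = 36
    c -= c
    if vals < 21:
        if a < vals and vals <= a:
            emit(vals)
    a = 8 <= 29
    if vals <= vals:
        c = log(a)
        emit(a)
    if c > vals and vals <= vals:
        c = c[vals]
    else:
        print(26)
    vals -= c
    c *= 4 + a
    vals = vals % vals
    return a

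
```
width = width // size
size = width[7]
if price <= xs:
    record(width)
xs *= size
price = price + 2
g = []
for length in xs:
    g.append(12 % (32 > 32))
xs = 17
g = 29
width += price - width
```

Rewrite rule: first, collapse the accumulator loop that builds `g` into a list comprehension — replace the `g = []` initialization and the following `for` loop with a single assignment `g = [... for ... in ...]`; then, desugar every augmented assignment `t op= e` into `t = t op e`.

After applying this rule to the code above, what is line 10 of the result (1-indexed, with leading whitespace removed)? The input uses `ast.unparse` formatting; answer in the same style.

width = width + (price - width)

Transformed code:
width = width // size
size = width[7]
if price <= xs:
    record(width)
xs = xs * size
price = price + 2
g = [12 % (32 > 32) for length in xs]
xs = 17
g = 29
width = width + (price - width)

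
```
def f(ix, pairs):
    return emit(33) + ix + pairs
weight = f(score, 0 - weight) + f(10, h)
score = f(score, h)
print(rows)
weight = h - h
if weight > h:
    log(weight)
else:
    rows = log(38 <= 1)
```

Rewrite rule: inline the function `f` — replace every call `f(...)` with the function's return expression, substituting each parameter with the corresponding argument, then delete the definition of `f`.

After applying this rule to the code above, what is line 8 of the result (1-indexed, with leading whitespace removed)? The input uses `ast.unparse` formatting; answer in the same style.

rows = log(38 <= 1)

Transformed code:
weight = emit(33) + score + (0 - weight) + (emit(33) + 10 + h)
score = emit(33) + score + h
print(rows)
weight = h - h
if weight > h:
    log(weight)
else:
    rows = log(38 <= 1)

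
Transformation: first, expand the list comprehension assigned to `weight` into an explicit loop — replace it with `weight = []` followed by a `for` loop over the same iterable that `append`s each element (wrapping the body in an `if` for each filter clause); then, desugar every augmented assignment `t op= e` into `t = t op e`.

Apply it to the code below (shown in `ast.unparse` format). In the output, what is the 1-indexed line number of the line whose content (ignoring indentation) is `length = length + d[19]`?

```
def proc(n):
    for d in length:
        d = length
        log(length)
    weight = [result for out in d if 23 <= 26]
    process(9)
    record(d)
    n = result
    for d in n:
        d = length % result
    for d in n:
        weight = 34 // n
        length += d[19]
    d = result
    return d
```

Transformed code:
def proc(n):
    for d in length:
        d = length
        log(length)
    weight = []
    for out in d:
        if 23 <= 26:
            weight.append(result)
    process(9)
    record(d)
    n = result
    for d in n:
        d = length % result
    for d in n:
        weight = 34 // n
        length = length + d[19]
    d = result
    return d

16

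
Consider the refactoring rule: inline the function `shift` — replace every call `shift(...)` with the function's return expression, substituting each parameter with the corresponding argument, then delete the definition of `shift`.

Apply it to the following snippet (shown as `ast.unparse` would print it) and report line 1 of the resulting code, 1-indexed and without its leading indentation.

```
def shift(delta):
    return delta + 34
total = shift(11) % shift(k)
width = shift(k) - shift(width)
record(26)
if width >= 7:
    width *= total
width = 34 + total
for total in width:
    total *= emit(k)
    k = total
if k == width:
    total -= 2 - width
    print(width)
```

Transformed code:
total = (11 + 34) % (k + 34)
width = k + 34 - (width + 34)
record(26)
if width >= 7:
    width *= total
width = 34 + total
for total in width:
    total *= emit(k)
    k = total
if k == width:
    total -= 2 - width
    print(width)

total = (11 + 34) % (k + 34)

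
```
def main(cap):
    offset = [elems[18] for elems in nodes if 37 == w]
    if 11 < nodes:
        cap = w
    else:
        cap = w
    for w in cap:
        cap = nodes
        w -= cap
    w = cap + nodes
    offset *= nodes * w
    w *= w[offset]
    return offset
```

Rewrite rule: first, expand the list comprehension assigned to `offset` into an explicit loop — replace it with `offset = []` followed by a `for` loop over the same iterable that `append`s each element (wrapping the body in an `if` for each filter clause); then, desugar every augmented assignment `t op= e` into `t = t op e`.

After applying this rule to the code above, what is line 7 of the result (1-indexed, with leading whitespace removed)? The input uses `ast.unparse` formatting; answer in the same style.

Transformed code:
def main(cap):
    offset = []
    for elems in nodes:
        if 37 == w:
            offset.append(elems[18])
    if 11 < nodes:
        cap = w
    else:
        cap = w
    for w in cap:
        cap = nodes
        w = w - cap
    w = cap + nodes
    offset = offset * (nodes * w)
    w = w * w[offset]
    return offset

cap = w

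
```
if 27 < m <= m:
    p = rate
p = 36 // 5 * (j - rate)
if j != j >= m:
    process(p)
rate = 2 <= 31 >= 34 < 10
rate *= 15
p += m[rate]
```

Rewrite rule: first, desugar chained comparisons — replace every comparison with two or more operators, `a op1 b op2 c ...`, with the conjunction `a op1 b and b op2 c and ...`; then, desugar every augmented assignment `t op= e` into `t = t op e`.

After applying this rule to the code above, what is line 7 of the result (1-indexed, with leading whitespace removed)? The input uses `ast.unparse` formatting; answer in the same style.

Transformed code:
if 27 < m and m <= m:
    p = rate
p = 36 // 5 * (j - rate)
if j != j and j >= m:
    process(p)
rate = 2 <= 31 and 31 >= 34 and (34 < 10)
rate = rate * 15
p = p + m[rate]

rate = rate * 15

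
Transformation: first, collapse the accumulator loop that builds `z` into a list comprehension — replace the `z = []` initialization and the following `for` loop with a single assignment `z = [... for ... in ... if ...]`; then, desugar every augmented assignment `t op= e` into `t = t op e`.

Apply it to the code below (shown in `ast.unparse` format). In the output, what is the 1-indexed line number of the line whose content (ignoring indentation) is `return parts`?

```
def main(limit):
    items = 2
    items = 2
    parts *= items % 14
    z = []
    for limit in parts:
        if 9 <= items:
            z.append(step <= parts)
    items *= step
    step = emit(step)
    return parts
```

Transformed code:
def main(limit):
    items = 2
    items = 2
    parts = parts * (items % 14)
    z = [step <= parts for limit in parts if 9 <= items]
    items = items * step
    step = emit(step)
    return parts

8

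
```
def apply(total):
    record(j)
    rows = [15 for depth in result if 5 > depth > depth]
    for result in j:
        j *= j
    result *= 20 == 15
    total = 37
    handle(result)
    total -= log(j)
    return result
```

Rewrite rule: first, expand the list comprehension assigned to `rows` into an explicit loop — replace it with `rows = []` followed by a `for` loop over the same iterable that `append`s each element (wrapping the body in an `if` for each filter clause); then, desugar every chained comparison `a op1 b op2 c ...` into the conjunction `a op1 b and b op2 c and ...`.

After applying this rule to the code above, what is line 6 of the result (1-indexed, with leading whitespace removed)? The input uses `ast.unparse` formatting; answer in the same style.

rows.append(15)

Transformed code:
def apply(total):
    record(j)
    rows = []
    for depth in result:
        if 5 > depth and depth > depth:
            rows.append(15)
    for result in j:
        j *= j
    result *= 20 == 15
    total = 37
    handle(result)
    total -= log(j)
    return result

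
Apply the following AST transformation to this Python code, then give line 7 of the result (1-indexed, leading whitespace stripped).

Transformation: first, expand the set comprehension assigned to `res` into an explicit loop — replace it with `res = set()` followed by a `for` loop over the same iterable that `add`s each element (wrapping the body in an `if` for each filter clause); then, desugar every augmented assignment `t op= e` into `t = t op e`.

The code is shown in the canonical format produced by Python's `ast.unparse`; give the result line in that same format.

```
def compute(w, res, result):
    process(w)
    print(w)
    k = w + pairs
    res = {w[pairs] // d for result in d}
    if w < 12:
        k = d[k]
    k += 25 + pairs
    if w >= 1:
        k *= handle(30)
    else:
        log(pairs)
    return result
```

Transformed code:
def compute(w, res, result):
    process(w)
    print(w)
    k = w + pairs
    res = set()
    for result in d:
        res.add(w[pairs] // d)
    if w < 12:
        k = d[k]
    k = k + (25 + pairs)
    if w >= 1:
        k = k * handle(30)
    else:
        log(pairs)
    return result

res.add(w[pairs] // d)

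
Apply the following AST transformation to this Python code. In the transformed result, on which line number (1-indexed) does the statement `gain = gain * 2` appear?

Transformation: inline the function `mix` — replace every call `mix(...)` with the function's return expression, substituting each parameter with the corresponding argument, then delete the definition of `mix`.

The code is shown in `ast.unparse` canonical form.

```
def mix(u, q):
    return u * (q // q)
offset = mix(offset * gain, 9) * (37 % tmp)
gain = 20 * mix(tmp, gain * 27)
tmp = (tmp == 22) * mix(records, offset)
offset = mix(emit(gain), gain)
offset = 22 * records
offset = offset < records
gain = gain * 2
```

Transformed code:
offset = offset * gain * (9 // 9) * (37 % tmp)
gain = 20 * (tmp * (gain * 27 // (gain * 27)))
tmp = (tmp == 22) * (records * (offset // offset))
offset = emit(gain) * (gain // gain)
offset = 22 * records
offset = offset < records
gain = gain * 2

7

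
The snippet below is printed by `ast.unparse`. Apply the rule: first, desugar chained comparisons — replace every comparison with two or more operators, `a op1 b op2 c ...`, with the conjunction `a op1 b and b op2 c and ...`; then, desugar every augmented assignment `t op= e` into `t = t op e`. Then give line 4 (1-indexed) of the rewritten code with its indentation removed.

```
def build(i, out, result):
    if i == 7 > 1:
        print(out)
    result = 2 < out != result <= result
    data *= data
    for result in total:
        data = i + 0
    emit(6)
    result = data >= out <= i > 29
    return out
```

result = 2 < out and out != result and (result <= result)

Transformed code:
def build(i, out, result):
    if i == 7 and 7 > 1:
        print(out)
    result = 2 < out and out != result and (result <= result)
    data = data * data
    for result in total:
        data = i + 0
    emit(6)
    result = data >= out and out <= i and (i > 29)
    return out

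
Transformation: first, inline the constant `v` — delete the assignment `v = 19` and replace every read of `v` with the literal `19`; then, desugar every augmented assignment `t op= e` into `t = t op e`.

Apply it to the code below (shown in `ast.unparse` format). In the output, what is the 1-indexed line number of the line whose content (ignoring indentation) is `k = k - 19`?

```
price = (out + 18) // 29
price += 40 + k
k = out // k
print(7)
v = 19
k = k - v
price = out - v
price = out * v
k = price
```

5

Transformed code:
price = (out + 18) // 29
price = price + (40 + k)
k = out // k
print(7)
k = k - 19
price = out - 19
price = out * 19
k = price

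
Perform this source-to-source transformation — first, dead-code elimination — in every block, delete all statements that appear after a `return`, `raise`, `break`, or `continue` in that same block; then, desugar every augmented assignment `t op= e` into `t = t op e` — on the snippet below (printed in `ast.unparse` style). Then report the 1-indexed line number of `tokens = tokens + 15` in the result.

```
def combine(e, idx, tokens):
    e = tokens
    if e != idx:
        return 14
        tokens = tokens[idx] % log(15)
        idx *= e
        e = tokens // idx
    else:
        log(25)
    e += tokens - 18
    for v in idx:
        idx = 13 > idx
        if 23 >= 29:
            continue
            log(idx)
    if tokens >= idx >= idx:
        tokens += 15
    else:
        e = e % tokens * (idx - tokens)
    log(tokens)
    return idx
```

13

Transformed code:
def combine(e, idx, tokens):
    e = tokens
    if e != idx:
        return 14
    else:
        log(25)
    e = e + (tokens - 18)
    for v in idx:
        idx = 13 > idx
        if 23 >= 29:
            continue
    if tokens >= idx >= idx:
        tokens = tokens + 15
    else:
        e = e % tokens * (idx - tokens)
    log(tokens)
    return idx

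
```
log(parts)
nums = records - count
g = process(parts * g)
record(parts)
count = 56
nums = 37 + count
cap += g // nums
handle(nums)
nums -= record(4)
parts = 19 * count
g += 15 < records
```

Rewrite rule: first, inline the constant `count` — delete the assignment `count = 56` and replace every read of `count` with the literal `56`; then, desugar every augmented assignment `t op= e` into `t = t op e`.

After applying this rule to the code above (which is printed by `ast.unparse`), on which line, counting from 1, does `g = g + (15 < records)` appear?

Transformed code:
log(parts)
nums = records - 56
g = process(parts * g)
record(parts)
nums = 37 + 56
cap = cap + g // nums
handle(nums)
nums = nums - record(4)
parts = 19 * 56
g = g + (15 < records)

10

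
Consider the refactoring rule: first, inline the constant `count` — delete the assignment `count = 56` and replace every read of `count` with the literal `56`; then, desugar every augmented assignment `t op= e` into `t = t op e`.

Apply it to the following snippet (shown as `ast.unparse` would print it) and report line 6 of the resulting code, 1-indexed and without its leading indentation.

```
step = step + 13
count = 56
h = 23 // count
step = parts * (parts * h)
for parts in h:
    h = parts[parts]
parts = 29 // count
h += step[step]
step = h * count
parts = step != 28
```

parts = 29 // 56

Transformed code:
step = step + 13
h = 23 // 56
step = parts * (parts * h)
for parts in h:
    h = parts[parts]
parts = 29 // 56
h = h + step[step]
step = h * 56
parts = step != 28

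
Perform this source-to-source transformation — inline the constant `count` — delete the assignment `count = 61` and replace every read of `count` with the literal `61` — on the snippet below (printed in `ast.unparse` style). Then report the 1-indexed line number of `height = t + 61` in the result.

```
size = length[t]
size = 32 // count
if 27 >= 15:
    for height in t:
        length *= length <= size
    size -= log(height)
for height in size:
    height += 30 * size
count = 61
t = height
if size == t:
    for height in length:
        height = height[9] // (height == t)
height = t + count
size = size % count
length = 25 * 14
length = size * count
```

Transformed code:
size = length[t]
size = 32 // 61
if 27 >= 15:
    for height in t:
        length *= length <= size
    size -= log(height)
for height in size:
    height += 30 * size
t = height
if size == t:
    for height in length:
        height = height[9] // (height == t)
height = t + 61
size = size % 61
length = 25 * 14
length = size * 61

13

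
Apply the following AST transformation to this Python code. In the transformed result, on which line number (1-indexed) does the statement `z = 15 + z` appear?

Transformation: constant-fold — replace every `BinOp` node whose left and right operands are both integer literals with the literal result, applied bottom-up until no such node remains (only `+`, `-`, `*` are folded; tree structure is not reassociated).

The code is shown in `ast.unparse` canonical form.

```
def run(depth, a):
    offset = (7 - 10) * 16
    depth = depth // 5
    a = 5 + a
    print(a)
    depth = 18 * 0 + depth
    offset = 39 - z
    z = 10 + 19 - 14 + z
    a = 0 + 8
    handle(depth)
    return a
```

Transformed code:
def run(depth, a):
    offset = -48
    depth = depth // 5
    a = 5 + a
    print(a)
    depth = 0 + depth
    offset = 39 - z
    z = 15 + z
    a = 8
    handle(depth)
    return a

8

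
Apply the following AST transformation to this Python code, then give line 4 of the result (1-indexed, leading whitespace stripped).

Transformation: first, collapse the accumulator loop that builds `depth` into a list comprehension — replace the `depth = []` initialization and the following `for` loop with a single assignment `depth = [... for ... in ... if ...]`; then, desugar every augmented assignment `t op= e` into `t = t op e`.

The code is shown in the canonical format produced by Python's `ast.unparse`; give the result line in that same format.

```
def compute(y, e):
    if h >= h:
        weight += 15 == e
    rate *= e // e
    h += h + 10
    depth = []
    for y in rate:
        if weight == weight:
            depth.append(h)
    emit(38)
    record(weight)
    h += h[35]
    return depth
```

Transformed code:
def compute(y, e):
    if h >= h:
        weight = weight + (15 == e)
    rate = rate * (e // e)
    h = h + (h + 10)
    depth = [h for y in rate if weight == weight]
    emit(38)
    record(weight)
    h = h + h[35]
    return depth

rate = rate * (e // e)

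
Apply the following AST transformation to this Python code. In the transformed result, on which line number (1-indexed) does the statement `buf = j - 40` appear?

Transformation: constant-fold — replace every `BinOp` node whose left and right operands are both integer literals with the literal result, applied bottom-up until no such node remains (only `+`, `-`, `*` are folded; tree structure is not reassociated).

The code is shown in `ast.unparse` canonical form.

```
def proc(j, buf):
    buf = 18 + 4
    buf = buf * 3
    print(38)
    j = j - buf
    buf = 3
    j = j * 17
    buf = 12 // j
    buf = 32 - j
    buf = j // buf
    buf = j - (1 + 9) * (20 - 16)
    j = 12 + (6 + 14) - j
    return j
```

Transformed code:
def proc(j, buf):
    buf = 22
    buf = buf * 3
    print(38)
    j = j - buf
    buf = 3
    j = j * 17
    buf = 12 // j
    buf = 32 - j
    buf = j // buf
    buf = j - 40
    j = 32 - j
    return j

11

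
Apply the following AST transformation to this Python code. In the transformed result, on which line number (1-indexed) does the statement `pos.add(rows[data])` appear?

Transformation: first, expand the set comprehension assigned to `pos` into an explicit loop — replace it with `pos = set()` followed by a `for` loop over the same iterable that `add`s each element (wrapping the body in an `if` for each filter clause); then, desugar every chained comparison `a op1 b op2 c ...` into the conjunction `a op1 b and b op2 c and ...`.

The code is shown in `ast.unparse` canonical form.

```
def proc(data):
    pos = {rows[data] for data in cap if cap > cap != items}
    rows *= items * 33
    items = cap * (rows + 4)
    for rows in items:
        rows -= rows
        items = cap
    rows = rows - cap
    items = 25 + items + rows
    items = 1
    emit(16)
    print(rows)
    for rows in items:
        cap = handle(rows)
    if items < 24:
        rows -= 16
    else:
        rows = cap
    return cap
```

Transformed code:
def proc(data):
    pos = set()
    for data in cap:
        if cap > cap and cap != items:
            pos.add(rows[data])
    rows *= items * 33
    items = cap * (rows + 4)
    for rows in items:
        rows -= rows
        items = cap
    rows = rows - cap
    items = 25 + items + rows
    items = 1
    emit(16)
    print(rows)
    for rows in items:
        cap = handle(rows)
    if items < 24:
        rows -= 16
    else:
        rows = cap
    return cap

5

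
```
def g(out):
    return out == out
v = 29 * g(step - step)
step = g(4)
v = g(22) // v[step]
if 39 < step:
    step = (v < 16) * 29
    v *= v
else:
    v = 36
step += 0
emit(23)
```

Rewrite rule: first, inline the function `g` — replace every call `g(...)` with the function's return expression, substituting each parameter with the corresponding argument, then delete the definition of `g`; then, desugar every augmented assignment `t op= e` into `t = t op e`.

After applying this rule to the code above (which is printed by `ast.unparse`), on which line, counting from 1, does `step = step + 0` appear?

9

Transformed code:
v = 29 * (step - step == step - step)
step = 4 == 4
v = (22 == 22) // v[step]
if 39 < step:
    step = (v < 16) * 29
    v = v * v
else:
    v = 36
step = step + 0
emit(23)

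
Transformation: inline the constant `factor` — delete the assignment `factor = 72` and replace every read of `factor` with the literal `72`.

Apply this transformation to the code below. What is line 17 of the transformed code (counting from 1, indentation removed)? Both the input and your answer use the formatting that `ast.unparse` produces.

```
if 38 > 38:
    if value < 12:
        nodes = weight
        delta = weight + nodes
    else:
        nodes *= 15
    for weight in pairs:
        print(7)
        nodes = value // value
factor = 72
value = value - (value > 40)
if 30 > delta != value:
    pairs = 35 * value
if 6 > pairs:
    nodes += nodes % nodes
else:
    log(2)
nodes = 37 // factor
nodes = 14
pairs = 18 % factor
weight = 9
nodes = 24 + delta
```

nodes = 37 // 72

Transformed code:
if 38 > 38:
    if value < 12:
        nodes = weight
        delta = weight + nodes
    else:
        nodes *= 15
    for weight in pairs:
        print(7)
        nodes = value // value
value = value - (value > 40)
if 30 > delta != value:
    pairs = 35 * value
if 6 > pairs:
    nodes += nodes % nodes
else:
    log(2)
nodes = 37 // 72
nodes = 14
pairs = 18 % 72
weight = 9
nodes = 24 + delta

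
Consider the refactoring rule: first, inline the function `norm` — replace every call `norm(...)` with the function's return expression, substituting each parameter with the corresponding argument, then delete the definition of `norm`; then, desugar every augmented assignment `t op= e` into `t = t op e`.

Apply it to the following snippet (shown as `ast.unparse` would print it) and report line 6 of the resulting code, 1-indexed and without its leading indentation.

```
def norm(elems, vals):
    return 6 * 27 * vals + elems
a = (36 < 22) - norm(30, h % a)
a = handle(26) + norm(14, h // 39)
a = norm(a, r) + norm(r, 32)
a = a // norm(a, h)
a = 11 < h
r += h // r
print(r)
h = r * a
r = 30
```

r = r + h // r

Transformed code:
a = (36 < 22) - (6 * 27 * (h % a) + 30)
a = handle(26) + (6 * 27 * (h // 39) + 14)
a = 6 * 27 * r + a + (6 * 27 * 32 + r)
a = a // (6 * 27 * h + a)
a = 11 < h
r = r + h // r
print(r)
h = r * a
r = 30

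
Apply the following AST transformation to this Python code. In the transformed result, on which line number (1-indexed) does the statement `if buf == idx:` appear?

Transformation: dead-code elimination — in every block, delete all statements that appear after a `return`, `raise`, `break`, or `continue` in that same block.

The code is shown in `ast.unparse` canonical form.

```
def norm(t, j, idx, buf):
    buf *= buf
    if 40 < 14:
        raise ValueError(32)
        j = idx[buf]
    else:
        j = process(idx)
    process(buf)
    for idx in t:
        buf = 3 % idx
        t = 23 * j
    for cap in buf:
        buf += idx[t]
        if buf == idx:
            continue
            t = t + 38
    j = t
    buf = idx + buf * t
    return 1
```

Transformed code:
def norm(t, j, idx, buf):
    buf *= buf
    if 40 < 14:
        raise ValueError(32)
    else:
        j = process(idx)
    process(buf)
    for idx in t:
        buf = 3 % idx
        t = 23 * j
    for cap in buf:
        buf += idx[t]
        if buf == idx:
            continue
    j = t
    buf = idx + buf * t
    return 1

13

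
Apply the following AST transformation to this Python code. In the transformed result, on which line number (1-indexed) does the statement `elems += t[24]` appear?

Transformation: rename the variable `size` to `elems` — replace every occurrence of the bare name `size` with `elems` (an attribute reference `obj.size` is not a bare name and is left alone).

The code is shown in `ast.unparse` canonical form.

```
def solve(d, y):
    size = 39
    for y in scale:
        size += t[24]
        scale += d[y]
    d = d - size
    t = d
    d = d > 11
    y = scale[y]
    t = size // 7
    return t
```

4

Transformed code:
def solve(d, y):
    elems = 39
    for y in scale:
        elems += t[24]
        scale += d[y]
    d = d - elems
    t = d
    d = d > 11
    y = scale[y]
    t = elems // 7
    return t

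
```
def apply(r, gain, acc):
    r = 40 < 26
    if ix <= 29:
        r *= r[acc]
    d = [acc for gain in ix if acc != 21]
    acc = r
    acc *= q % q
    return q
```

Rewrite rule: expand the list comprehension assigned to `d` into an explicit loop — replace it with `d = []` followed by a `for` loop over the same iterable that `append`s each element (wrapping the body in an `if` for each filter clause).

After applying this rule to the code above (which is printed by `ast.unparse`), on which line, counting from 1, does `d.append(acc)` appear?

8

Transformed code:
def apply(r, gain, acc):
    r = 40 < 26
    if ix <= 29:
        r *= r[acc]
    d = []
    for gain in ix:
        if acc != 21:
            d.append(acc)
    acc = r
    acc *= q % q
    return q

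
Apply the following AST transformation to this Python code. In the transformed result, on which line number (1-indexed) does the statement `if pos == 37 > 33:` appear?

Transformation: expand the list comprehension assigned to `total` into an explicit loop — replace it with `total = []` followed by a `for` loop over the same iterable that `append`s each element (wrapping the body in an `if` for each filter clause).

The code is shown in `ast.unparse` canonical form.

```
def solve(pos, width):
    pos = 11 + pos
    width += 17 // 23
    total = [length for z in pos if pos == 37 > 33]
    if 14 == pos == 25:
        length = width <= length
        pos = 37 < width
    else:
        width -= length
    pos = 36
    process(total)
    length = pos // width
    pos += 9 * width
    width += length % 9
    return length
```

6

Transformed code:
def solve(pos, width):
    pos = 11 + pos
    width += 17 // 23
    total = []
    for z in pos:
        if pos == 37 > 33:
            total.append(length)
    if 14 == pos == 25:
        length = width <= length
        pos = 37 < width
    else:
        width -= length
    pos = 36
    process(total)
    length = pos // width
    pos += 9 * width
    width += length % 9
    return length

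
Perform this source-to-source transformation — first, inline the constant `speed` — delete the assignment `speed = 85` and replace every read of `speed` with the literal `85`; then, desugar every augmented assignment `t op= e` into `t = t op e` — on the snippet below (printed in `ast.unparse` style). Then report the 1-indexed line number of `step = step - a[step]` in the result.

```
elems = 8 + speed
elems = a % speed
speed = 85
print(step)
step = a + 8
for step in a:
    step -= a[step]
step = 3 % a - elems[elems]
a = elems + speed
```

6

Transformed code:
elems = 8 + 85
elems = a % 85
print(step)
step = a + 8
for step in a:
    step = step - a[step]
step = 3 % a - elems[elems]
a = elems + 85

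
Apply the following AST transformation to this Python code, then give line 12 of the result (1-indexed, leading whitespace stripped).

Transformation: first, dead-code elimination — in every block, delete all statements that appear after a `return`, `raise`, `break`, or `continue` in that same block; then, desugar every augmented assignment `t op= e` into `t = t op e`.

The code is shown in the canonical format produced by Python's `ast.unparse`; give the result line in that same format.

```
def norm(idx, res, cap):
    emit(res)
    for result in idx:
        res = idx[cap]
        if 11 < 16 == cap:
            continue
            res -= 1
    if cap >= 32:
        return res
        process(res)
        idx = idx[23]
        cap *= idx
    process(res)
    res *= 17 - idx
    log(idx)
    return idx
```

return idx

Transformed code:
def norm(idx, res, cap):
    emit(res)
    for result in idx:
        res = idx[cap]
        if 11 < 16 == cap:
            continue
    if cap >= 32:
        return res
    process(res)
    res = res * (17 - idx)
    log(idx)
    return idx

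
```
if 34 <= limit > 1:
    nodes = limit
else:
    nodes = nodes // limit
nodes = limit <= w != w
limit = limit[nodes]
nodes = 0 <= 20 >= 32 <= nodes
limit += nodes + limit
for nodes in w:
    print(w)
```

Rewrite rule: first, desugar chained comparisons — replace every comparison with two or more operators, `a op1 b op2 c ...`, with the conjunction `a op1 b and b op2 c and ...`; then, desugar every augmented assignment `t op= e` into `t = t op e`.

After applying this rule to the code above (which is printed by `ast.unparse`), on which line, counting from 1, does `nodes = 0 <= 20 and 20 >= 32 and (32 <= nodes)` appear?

7

Transformed code:
if 34 <= limit and limit > 1:
    nodes = limit
else:
    nodes = nodes // limit
nodes = limit <= w and w != w
limit = limit[nodes]
nodes = 0 <= 20 and 20 >= 32 and (32 <= nodes)
limit = limit + (nodes + limit)
for nodes in w:
    print(w)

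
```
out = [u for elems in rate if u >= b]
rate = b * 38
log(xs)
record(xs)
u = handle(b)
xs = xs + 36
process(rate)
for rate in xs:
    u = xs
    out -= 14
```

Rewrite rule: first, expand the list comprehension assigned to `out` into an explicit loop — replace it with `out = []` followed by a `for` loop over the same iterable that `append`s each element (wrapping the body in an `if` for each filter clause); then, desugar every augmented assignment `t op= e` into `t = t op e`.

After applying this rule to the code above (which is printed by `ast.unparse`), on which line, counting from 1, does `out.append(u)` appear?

Transformed code:
out = []
for elems in rate:
    if u >= b:
        out.append(u)
rate = b * 38
log(xs)
record(xs)
u = handle(b)
xs = xs + 36
process(rate)
for rate in xs:
    u = xs
    out = out - 14

4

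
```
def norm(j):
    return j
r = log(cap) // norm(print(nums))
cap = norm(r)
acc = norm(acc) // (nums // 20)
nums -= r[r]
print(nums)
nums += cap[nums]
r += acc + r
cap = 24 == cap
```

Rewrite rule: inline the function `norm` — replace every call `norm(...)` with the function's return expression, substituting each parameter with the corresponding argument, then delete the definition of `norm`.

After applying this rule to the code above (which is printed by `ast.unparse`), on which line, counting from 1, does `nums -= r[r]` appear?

Transformed code:
r = log(cap) // print(nums)
cap = r
acc = acc // (nums // 20)
nums -= r[r]
print(nums)
nums += cap[nums]
r += acc + r
cap = 24 == cap

4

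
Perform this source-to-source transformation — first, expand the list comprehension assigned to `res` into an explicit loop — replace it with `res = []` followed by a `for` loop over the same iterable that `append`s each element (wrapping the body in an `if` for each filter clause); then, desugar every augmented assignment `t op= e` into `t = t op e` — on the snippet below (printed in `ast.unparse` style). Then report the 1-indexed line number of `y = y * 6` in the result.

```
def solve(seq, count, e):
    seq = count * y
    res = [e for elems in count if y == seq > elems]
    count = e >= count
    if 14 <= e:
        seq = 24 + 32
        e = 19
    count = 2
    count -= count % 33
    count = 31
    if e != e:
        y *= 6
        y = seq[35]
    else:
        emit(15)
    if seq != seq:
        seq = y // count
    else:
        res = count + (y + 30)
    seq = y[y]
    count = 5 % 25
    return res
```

15

Transformed code:
def solve(seq, count, e):
    seq = count * y
    res = []
    for elems in count:
        if y == seq > elems:
            res.append(e)
    count = e >= count
    if 14 <= e:
        seq = 24 + 32
        e = 19
    count = 2
    count = count - count % 33
    count = 31
    if e != e:
        y = y * 6
        y = seq[35]
    else:
        emit(15)
    if seq != seq:
        seq = y // count
    else:
        res = count + (y + 30)
    seq = y[y]
    count = 5 % 25
    return res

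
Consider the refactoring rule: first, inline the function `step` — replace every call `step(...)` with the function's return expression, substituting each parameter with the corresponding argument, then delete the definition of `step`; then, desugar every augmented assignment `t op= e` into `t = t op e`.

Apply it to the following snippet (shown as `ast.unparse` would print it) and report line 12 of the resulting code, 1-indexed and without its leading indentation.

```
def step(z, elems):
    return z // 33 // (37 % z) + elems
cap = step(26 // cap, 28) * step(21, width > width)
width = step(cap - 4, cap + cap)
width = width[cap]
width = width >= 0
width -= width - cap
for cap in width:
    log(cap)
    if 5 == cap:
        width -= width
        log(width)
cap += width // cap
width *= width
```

width = width * width

Transformed code:
cap = (26 // cap // 33 // (37 % (26 // cap)) + 28) * (21 // 33 // (37 % 21) + (width > width))
width = (cap - 4) // 33 // (37 % (cap - 4)) + (cap + cap)
width = width[cap]
width = width >= 0
width = width - (width - cap)
for cap in width:
    log(cap)
    if 5 == cap:
        width = width - width
        log(width)
cap = cap + width // cap
width = width * width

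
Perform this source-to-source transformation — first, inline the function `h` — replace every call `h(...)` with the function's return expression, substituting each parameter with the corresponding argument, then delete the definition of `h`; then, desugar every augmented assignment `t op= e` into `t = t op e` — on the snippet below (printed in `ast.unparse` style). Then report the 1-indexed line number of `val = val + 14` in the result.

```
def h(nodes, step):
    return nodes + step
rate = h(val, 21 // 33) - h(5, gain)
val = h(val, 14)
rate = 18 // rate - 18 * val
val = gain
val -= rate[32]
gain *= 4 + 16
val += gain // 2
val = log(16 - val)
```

2

Transformed code:
rate = val + 21 // 33 - (5 + gain)
val = val + 14
rate = 18 // rate - 18 * val
val = gain
val = val - rate[32]
gain = gain * (4 + 16)
val = val + gain // 2
val = log(16 - val)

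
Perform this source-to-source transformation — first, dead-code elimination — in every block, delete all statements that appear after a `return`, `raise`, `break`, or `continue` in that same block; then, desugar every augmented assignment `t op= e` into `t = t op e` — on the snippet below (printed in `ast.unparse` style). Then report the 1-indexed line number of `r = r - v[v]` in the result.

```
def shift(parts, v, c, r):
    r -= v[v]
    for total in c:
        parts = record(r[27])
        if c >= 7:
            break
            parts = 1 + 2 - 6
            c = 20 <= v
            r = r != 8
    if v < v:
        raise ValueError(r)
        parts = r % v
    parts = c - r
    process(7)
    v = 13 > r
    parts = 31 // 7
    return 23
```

2

Transformed code:
def shift(parts, v, c, r):
    r = r - v[v]
    for total in c:
        parts = record(r[27])
        if c >= 7:
            break
    if v < v:
        raise ValueError(r)
    parts = c - r
    process(7)
    v = 13 > r
    parts = 31 // 7
    return 23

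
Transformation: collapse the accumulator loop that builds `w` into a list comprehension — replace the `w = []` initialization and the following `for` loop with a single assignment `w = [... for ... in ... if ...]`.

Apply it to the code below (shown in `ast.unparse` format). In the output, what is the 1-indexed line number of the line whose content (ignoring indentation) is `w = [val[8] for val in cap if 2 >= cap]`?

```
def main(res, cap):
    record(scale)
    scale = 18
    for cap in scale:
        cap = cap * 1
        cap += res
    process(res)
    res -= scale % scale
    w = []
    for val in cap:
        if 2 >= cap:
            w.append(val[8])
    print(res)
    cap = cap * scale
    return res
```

Transformed code:
def main(res, cap):
    record(scale)
    scale = 18
    for cap in scale:
        cap = cap * 1
        cap += res
    process(res)
    res -= scale % scale
    w = [val[8] for val in cap if 2 >= cap]
    print(res)
    cap = cap * scale
    return res

9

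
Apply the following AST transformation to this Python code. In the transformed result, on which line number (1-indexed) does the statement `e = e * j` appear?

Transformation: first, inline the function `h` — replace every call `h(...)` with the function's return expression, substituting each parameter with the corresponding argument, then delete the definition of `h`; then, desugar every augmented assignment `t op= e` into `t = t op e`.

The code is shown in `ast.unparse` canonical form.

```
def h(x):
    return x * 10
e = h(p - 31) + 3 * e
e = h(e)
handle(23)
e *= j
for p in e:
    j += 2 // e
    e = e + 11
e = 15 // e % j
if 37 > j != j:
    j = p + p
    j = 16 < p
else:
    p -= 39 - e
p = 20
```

4

Transformed code:
e = (p - 31) * 10 + 3 * e
e = e * 10
handle(23)
e = e * j
for p in e:
    j = j + 2 // e
    e = e + 11
e = 15 // e % j
if 37 > j != j:
    j = p + p
    j = 16 < p
else:
    p = p - (39 - e)
p = 20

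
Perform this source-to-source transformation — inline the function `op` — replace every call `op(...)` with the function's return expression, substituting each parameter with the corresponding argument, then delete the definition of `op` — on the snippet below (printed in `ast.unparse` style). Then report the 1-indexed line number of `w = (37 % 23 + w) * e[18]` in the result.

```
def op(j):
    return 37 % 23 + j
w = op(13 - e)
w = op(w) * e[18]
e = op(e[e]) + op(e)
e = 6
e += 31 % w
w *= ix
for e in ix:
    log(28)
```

Transformed code:
w = 37 % 23 + (13 - e)
w = (37 % 23 + w) * e[18]
e = 37 % 23 + e[e] + (37 % 23 + e)
e = 6
e += 31 % w
w *= ix
for e in ix:
    log(28)

2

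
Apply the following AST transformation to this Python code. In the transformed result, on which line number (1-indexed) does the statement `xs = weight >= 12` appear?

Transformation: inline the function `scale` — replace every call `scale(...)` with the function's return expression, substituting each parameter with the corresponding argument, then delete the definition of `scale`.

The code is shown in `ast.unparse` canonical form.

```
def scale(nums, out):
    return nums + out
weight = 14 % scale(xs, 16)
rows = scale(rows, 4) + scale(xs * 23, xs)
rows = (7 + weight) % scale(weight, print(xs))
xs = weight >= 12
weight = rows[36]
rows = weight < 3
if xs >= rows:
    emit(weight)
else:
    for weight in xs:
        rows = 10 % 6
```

4

Transformed code:
weight = 14 % (xs + 16)
rows = rows + 4 + (xs * 23 + xs)
rows = (7 + weight) % (weight + print(xs))
xs = weight >= 12
weight = rows[36]
rows = weight < 3
if xs >= rows:
    emit(weight)
else:
    for weight in xs:
        rows = 10 % 6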